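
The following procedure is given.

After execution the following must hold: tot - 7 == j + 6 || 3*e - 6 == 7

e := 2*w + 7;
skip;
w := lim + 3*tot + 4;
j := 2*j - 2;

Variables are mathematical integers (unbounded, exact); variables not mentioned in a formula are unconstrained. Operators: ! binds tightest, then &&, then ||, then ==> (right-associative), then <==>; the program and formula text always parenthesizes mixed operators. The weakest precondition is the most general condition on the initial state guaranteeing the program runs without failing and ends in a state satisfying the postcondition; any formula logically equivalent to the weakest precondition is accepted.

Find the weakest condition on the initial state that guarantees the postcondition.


Working backward. After the program, the postcondition tot - 7 == j + 6 || 3*e - 6 == 7 must hold; in canonical form it is tot == j + 13 || 3*e == 13.
Before j := 2*j - 2: tot == 2*j + 11 || 3*e == 13
Before w := lim + 3*tot + 4: tot == 2*j + 11 || 3*e == 13
Before skip: tot == 2*j + 11 || 3*e == 13
Before e := 2*w + 7: tot == 2*j + 11 || 6*w == -8
Answer: WP = tot == 2*j + 11 || 6*w == -8


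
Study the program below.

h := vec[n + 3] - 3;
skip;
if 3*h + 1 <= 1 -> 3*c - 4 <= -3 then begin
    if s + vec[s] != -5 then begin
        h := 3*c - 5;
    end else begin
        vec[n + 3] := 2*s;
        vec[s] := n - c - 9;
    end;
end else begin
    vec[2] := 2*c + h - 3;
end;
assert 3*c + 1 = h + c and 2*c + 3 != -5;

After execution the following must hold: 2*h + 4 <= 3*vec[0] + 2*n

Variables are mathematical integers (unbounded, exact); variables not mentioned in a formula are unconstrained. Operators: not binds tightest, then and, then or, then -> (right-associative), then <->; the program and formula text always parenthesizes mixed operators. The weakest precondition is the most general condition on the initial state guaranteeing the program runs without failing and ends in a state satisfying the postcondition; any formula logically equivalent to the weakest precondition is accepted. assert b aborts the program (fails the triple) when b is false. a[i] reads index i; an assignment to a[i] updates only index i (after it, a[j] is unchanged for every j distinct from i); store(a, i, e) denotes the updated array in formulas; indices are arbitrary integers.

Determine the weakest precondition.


Working backward. After the program, the postcondition 2*h + 4 <= 3*vec[0] + 2*n must hold; in canonical form it is 2*h <= 3*vec[0] + 2*n - 4.
Before assert 3*c + 1 = h + c and 2*c + 3 != -5: 2*c = h - 1 and 2*c != -8 and 2*h <= 3*vec[0] + 2*n - 4
Then branch requires (vec[s] + s != -5 -> (c = 6 and 2*c != -8 and 6*c <= 3*vec[0] + 2*n + 6)) and ((not (vec[s] + s != -5)) -> (2*c = h - 1 and 2*c != -8 and 2*h <= 3*store(store(vec, n + 3, 2*s), s, -c + n - 9)[0] + 2*n - 4)); else branch requires 2*c = h - 1 and 2*c != -8 and 2*h <= 3*vec[0] + 2*n - 4.
Before the if: ((3*h <= 0 -> 3*c <= 1) -> ((vec[s] + s != -5 -> (c = 6 and 2*c != -8 and 6*c <= 3*vec[0] + 2*n + 6)) and ((not (vec[s] + s != -5)) -> (2*c = h - 1 and 2*c != -8 and 2*h <= 3*store(store(vec, n + 3, 2*s), s, -c + n - 9)[0] + 2*n - 4)))) and ((not (3*h <= 0 -> 3*c <= 1)) -> (2*c = h - 1 and 2*c != -8 and 2*h <= 3*vec[0] + 2*n - 4))
Before skip: ((3*h <= 0 -> 3*c <= 1) -> ((vec[s] + s != -5 -> (c = 6 and 2*c != -8 and 6*c <= 3*vec[0] + 2*n + 6)) and ((not (vec[s] + s != -5)) -> (2*c = h - 1 and 2*c != -8 and 2*h <= 3*store(store(vec, n + 3, 2*s), s, -c + n - 9)[0] + 2*n - 4)))) and ((not (3*h <= 0 -> 3*c <= 1)) -> (2*c = h - 1 and 2*c != -8 and 2*h <= 3*vec[0] + 2*n - 4))
Before h := vec[n + 3] - 3: ((3*vec[n + 3] <= 9 -> 3*c <= 1) -> ((vec[s] + s != -5 -> (c = 6 and 2*c != -8 and 6*c <= 3*vec[0] + 2*n + 6)) and ((not (vec[s] + s != -5)) -> (2*c = vec[n + 3] - 4 and 2*c != -8 and 2*vec[n + 3] <= 3*store(store(vec, n + 3, 2*s), s, -c + n - 9)[0] + 2*n + 2)))) and ((not (3*vec[n + 3] <= 9 -> 3*c <= 1)) -> (2*c = vec[n + 3] - 4 and 2*c != -8 and 2*vec[n + 3] <= 3*vec[0] + 2*n + 2))
Answer: WP = ((3*vec[n + 3] <= 9 -> 3*c <= 1) -> ((vec[s] + s != -5 -> (c = 6 and 2*c != -8 and 6*c <= 3*vec[0] + 2*n + 6)) and ((not (vec[s] + s != -5)) -> (2*c = vec[n + 3] - 4 and 2*c != -8 and 2*vec[n + 3] <= 3*store(store(vec, n + 3, 2*s), s, -c + n - 9)[0] + 2*n + 2)))) and ((not (3*vec[n + 3] <= 9 -> 3*c <= 1)) -> (2*c = vec[n + 3] - 4 and 2*c != -8 and 2*vec[n + 3] <= 3*vec[0] + 2*n + 2))


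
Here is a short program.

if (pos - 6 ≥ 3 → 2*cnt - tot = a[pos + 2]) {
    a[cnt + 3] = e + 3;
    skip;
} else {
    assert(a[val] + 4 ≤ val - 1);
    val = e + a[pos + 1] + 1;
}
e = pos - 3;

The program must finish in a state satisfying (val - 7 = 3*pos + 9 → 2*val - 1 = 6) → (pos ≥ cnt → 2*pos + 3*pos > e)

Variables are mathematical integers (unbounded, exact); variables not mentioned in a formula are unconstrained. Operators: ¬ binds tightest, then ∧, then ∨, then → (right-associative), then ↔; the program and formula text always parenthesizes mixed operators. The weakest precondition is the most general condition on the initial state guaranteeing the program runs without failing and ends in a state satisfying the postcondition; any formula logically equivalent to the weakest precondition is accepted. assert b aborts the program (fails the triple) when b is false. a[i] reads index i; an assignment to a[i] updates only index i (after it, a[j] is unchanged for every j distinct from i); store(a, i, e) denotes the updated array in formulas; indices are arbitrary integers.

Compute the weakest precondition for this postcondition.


Working backward. After the program, the postcondition (val - 7 = 3*pos + 9 → 2*val - 1 = 6) → (pos ≥ cnt → 2*pos + 3*pos > e) must hold; in canonical form it is (val = 3*pos + 16 → 2*val = 7) → (pos ≥ cnt → 5*pos > e).
Before e := pos - 3: (val = 3*pos + 16 → 2*val = 7) → (pos ≥ cnt → 4*pos > -3)
Then branch requires (val = 3*pos + 16 → 2*val = 7) → (pos ≥ cnt → 4*pos > -3); else branch requires a[val] ≤ val - 5 ∧ ((a[pos + 1] + e = 3*pos + 15 → 2*a[pos + 1] + 2*e = 5) → (pos ≥ cnt → 4*pos > -3)).
Before the if: ((pos ≥ 9 → 2*cnt = a[pos + 2] + tot) → ((val = 3*pos + 16 → 2*val = 7) → (pos ≥ cnt → 4*pos > -3))) ∧ ((¬(pos ≥ 9 → 2*cnt = a[pos + 2] + tot)) → (a[val] ≤ val - 5 ∧ ((a[pos + 1] + e = 3*pos + 15 → 2*a[pos + 1] + 2*e = 5) → (pos ≥ cnt → 4*pos > -3))))
Answer: WP = ((pos ≥ 9 → 2*cnt = a[pos + 2] + tot) → ((val = 3*pos + 16 → 2*val = 7) → (pos ≥ cnt → 4*pos > -3))) ∧ ((¬(pos ≥ 9 → 2*cnt = a[pos + 2] + tot)) → (a[val] ≤ val - 5 ∧ ((a[pos + 1] + e = 3*pos + 15 → 2*a[pos + 1] + 2*e = 5) → (pos ≥ cnt → 4*pos > -3))))


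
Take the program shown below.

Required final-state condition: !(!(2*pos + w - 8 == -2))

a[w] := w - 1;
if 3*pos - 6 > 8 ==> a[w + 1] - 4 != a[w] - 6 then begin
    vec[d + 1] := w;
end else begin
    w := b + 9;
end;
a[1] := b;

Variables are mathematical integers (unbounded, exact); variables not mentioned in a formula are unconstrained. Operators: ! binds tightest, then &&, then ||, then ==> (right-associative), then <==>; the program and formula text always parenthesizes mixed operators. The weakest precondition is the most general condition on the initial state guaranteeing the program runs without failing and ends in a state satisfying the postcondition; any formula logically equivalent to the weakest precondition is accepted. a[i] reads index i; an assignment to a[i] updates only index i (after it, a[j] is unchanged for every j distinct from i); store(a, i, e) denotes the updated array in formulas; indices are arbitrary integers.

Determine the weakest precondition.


Working backward. After the program, the postcondition !(!(2*pos + w - 8 == -2)) must hold; in canonical form it is 2*pos + w == 6.
Before a[1] := b: 2*pos + w == 6
Then branch requires 2*pos + w == 6; else branch requires b + 2*pos == -3.
Before the if: ((3*pos > 14 ==> a[w + 1] != a[w] - 2) ==> 2*pos + w == 6) && ((!(3*pos > 14 ==> a[w + 1] != a[w] - 2)) ==> b + 2*pos == -3)
Before a[w] := w - 1: ((3*pos > 14 ==> store(a, w, w - 1)[w + 1] != store(a, w, w - 1)[w] - 2) ==> 2*pos + w == 6) && ((!(3*pos > 14 ==> store(a, w, w - 1)[w + 1] != store(a, w, w - 1)[w] - 2)) ==> b + 2*pos == -3)
Answer: WP = ((3*pos > 14 ==> store(a, w, w - 1)[w + 1] != store(a, w, w - 1)[w] - 2) ==> 2*pos + w == 6) && ((!(3*pos > 14 ==> store(a, w, w - 1)[w + 1] != store(a, w, w - 1)[w] - 2)) ==> b + 2*pos == -3)


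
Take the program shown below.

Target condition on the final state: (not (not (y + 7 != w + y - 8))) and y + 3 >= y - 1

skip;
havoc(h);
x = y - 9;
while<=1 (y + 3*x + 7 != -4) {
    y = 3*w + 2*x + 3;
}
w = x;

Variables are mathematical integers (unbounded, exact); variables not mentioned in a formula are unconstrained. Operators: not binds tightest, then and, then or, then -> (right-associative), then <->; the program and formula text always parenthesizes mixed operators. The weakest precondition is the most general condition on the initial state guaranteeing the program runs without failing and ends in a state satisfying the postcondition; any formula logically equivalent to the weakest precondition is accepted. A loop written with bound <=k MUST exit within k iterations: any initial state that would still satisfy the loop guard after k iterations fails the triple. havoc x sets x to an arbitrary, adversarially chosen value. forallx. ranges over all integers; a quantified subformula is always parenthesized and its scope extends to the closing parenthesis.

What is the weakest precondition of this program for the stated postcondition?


Working backward. After the program, the postcondition (not (not (y + 7 != w + y - 8))) and y + 3 >= y - 1 must hold; in canonical form it is w != 15.
Before w := x: x != 15
Before the loop (bound <=1), unroll the exhaustion recursion (WP_0 = exit-now case; WP_j = one more guarded iteration, up to j = 1):
  WP_0: (not (3*x + y != -11)) and x != 15
  WP_1: (3*x + y != -11 -> ((not (3*w + 5*x != -14)) and x != 15)) and ((not (3*x + y != -11)) -> x != 15)
So before the loop: (3*x + y != -11 -> ((not (3*w + 5*x != -14)) and x != 15)) and ((not (3*x + y != -11)) -> x != 15)
Before x := y - 9: (4*y != 16 -> ((not (3*w + 5*y != 31)) and y != 24)) and ((not (4*y != 16)) -> y != 24)
Before havoc h: (4*y != 16 -> ((not (3*w + 5*y != 31)) and y != 24)) and ((not (4*y != 16)) -> y != 24)
Before skip: (4*y != 16 -> ((not (3*w + 5*y != 31)) and y != 24)) and ((not (4*y != 16)) -> y != 24)
Answer: WP = (4*y != 16 -> ((not (3*w + 5*y != 31)) and y != 24)) and ((not (4*y != 16)) -> y != 24)


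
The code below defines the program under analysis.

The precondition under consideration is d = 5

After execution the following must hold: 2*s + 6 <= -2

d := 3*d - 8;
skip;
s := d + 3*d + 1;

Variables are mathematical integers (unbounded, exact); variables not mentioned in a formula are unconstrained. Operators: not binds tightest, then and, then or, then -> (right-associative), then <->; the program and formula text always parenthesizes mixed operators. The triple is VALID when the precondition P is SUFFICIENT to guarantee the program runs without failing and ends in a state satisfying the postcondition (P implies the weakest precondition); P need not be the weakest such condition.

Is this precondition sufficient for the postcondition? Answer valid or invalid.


Working backward. After the program, the postcondition 2*s + 6 <= -2 must hold; in canonical form it is 2*s <= -8.
Before s := d + 3*d + 1: 8*d <= -10
Before skip: 8*d <= -10
Before d := 3*d - 8: 24*d <= 54
The weakest precondition is 24*d <= 54.
Check whether d = 5 implies it.
Countermodel: at the initial state d = 5, the precondition holds but the weakest precondition fails.
Answer: invalid


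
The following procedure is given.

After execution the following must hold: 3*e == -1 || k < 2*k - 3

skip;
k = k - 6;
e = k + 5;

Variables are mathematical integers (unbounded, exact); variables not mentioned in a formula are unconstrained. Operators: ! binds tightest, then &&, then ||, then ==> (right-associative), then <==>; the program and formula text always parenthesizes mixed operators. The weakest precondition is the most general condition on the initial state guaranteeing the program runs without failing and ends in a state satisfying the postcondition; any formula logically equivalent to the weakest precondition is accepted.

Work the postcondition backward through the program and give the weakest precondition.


Working backward. After the program, the postcondition 3*e == -1 || k < 2*k - 3 must hold; in canonical form it is 3*e == -1 || k > 3.
Before e := k + 5: 3*k == -16 || k > 3
Before k := k - 6: 3*k == 2 || k > 9
Before skip: 3*k == 2 || k > 9
Answer: WP = 3*k == 2 || k > 9


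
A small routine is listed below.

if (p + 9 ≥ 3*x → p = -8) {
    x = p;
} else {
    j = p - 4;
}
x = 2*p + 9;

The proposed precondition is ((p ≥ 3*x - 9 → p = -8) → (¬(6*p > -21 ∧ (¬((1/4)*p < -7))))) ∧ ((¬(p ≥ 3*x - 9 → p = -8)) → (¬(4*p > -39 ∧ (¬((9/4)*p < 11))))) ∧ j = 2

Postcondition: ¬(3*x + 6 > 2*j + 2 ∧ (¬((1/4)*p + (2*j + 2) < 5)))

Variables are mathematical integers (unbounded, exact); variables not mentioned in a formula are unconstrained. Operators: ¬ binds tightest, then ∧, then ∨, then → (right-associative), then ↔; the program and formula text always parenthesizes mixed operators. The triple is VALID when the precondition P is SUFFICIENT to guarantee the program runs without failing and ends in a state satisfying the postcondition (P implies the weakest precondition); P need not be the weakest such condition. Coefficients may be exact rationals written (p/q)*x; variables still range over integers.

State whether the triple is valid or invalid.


Working backward. After the program, the postcondition ¬(3*x + 6 > 2*j + 2 ∧ (¬((1/4)*p + (2*j + 2) < 5))) must hold; in canonical form it is ¬(3*x > 2*j - 4 ∧ (¬(2*j + (1/4)*p < 3))).
Before x := 2*p + 9: ¬(6*p > 2*j - 31 ∧ (¬(2*j + (1/4)*p < 3)))
Then branch requires ¬(6*p > 2*j - 31 ∧ (¬(2*j + (1/4)*p < 3))); else branch requires ¬(4*p > -39 ∧ (¬((9/4)*p < 11))).
Before the if: ((p ≥ 3*x - 9 → p = -8) → (¬(6*p > 2*j - 31 ∧ (¬(2*j + (1/4)*p < 3))))) ∧ ((¬(p ≥ 3*x - 9 → p = -8)) → (¬(4*p > -39 ∧ (¬((9/4)*p < 11)))))
The weakest precondition is ((p ≥ 3*x - 9 → p = -8) → (¬(6*p > 2*j - 31 ∧ (¬(2*j + (1/4)*p < 3))))) ∧ ((¬(p ≥ 3*x - 9 → p = -8)) → (¬(4*p > -39 ∧ (¬((9/4)*p < 11))))).
Check whether ((p ≥ 3*x - 9 → p = -8) → (¬(6*p > -21 ∧ (¬((1/4)*p < -7))))) ∧ ((¬(p ≥ 3*x - 9 → p = -8)) → (¬(4*p > -39 ∧ (¬((9/4)*p < 11))))) ∧ j = 2 implies it.
Countermodel: at the initial state j = 2, p = -4, x = 2, the precondition holds but the weakest precondition fails.
Answer: invalid


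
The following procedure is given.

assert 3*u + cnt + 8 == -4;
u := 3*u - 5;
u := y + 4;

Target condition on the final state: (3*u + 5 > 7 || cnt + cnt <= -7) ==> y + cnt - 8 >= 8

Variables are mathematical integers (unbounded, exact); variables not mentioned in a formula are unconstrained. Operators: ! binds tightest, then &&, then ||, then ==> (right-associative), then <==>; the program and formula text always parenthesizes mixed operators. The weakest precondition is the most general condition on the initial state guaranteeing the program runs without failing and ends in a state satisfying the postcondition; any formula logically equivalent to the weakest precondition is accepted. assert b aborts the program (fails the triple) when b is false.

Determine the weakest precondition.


Working backward. After the program, the postcondition (3*u + 5 > 7 || cnt + cnt <= -7) ==> y + cnt - 8 >= 8 must hold; in canonical form it is (3*u > 2 || 2*cnt <= -7) ==> cnt + y >= 16.
Before u := y + 4: (3*y > -10 || 2*cnt <= -7) ==> cnt + y >= 16
Before u := 3*u - 5: (3*y > -10 || 2*cnt <= -7) ==> cnt + y >= 16
Before assert 3*u + cnt + 8 == -4: cnt + 3*u == -12 && ((3*y > -10 || 2*cnt <= -7) ==> cnt + y >= 16)
Answer: WP = cnt + 3*u == -12 && ((3*y > -10 || 2*cnt <= -7) ==> cnt + y >= 16)


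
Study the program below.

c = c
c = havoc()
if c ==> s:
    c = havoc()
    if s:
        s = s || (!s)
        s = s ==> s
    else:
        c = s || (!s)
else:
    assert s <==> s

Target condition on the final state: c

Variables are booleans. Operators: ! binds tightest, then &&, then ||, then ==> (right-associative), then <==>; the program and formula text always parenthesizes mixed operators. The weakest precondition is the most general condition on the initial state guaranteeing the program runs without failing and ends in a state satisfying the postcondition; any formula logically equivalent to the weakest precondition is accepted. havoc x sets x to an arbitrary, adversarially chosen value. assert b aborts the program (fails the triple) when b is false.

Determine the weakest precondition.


Working backward. After the program, c must hold.
Then branch requires !s; else branch requires c.
Before the if: ((c ==> s) ==> (!s)) && ((!(c ==> s)) ==> c)
Before havoc c: (s ==> (!s)) && (!s)
Before c := c: (s ==> (!s)) && (!s)
Answer: WP = (s ==> (!s)) && (!s)


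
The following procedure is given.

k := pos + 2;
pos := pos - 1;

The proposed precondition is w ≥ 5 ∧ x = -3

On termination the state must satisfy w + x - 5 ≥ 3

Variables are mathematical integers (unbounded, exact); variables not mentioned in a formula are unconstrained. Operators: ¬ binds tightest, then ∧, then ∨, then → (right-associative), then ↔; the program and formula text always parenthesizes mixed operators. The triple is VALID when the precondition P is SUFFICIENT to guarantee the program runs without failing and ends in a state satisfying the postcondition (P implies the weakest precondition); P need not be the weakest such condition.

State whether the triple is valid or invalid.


Working backward. After the program, the postcondition w + x - 5 ≥ 3 must hold; in canonical form it is w + x ≥ 8.
Before pos := pos - 1: w + x ≥ 8
Before k := pos + 2: w + x ≥ 8
The weakest precondition is w + x ≥ 8.
Check whether w ≥ 5 ∧ x = -3 implies it.
Countermodel: at the initial state w = 5, x = -3, the precondition holds but the weakest precondition fails.
Answer: invalid


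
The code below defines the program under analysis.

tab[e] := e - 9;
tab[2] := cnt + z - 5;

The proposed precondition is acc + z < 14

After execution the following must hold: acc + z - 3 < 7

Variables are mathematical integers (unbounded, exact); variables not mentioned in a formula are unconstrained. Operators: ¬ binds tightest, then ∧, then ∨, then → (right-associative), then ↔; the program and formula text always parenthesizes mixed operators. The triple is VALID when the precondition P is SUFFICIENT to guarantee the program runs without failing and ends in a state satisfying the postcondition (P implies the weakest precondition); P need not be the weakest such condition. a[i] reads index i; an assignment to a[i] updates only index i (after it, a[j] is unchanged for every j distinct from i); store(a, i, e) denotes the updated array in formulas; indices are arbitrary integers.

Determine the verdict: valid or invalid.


Working backward. After the program, the postcondition acc + z - 3 < 7 must hold; in canonical form it is acc + z < 10.
Before tab[2] := cnt + z - 5: acc + z < 10
Before tab[e] := e - 9: acc + z < 10
The weakest precondition is acc + z < 10.
Check whether acc + z < 14 implies it.
Countermodel: at the initial state acc = 10, z = 0, the precondition holds but the weakest precondition fails.
Answer: invalid


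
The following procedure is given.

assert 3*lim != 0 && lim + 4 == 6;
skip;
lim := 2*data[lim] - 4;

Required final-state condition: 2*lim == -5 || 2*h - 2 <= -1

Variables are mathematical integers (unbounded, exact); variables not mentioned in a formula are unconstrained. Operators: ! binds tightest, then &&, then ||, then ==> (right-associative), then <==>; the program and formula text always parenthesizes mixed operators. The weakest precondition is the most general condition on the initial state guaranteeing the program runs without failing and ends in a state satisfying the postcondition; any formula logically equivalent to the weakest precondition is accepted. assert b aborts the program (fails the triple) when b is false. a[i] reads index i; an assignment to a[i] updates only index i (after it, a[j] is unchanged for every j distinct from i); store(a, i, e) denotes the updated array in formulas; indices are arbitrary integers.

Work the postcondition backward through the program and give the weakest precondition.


Working backward. After the program, the postcondition 2*lim == -5 || 2*h - 2 <= -1 must hold; in canonical form it is 2*lim == -5 || 2*h <= 1.
Before lim := 2*data[lim] - 4: 4*data[lim] == 3 || 2*h <= 1
Before skip: 4*data[lim] == 3 || 2*h <= 1
Before assert 3*lim != 0 && lim + 4 == 6: 3*lim != 0 && lim == 2 && (4*data[lim] == 3 || 2*h <= 1)
Answer: WP = 3*lim != 0 && lim == 2 && (4*data[lim] == 3 || 2*h <= 1)


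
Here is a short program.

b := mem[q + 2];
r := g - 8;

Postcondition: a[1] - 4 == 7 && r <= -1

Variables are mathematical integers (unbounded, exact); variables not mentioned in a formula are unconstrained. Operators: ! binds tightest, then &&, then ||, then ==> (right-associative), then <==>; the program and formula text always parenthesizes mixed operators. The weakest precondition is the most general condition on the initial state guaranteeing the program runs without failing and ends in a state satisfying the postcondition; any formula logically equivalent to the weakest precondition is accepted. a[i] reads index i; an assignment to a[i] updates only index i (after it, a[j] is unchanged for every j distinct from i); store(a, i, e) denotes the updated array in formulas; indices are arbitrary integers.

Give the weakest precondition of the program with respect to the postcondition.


Working backward. After the program, the postcondition a[1] - 4 == 7 && r <= -1 must hold; in canonical form it is a[1] == 11 && r <= -1.
Before r := g - 8: a[1] == 11 && g <= 7
Before b := mem[q + 2]: a[1] == 11 && g <= 7
Answer: WP = a[1] == 11 && g <= 7


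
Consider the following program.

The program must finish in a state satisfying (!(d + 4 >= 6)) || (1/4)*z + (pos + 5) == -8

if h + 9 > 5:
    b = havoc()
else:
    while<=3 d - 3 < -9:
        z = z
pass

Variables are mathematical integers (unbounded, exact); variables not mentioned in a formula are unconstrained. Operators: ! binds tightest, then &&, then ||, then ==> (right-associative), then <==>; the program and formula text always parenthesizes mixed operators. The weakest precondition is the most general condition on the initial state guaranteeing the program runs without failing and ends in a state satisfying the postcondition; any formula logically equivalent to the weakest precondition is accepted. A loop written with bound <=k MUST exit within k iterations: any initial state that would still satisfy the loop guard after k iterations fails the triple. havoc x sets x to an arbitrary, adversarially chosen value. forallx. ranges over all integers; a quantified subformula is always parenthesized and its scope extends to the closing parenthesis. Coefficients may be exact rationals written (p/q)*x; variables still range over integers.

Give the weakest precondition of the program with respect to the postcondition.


Working backward. After the program, the postcondition (!(d + 4 >= 6)) || (1/4)*z + (pos + 5) == -8 must hold; in canonical form it is (!(d >= 2)) || pos + (1/4)*z == -13.
Before skip: (!(d >= 2)) || pos + (1/4)*z == -13
Then branch requires (!(d >= 2)) || pos + (1/4)*z == -13; else branch requires (d < -6 ==> ((d < -6 ==> ((d < -6 ==> ((!(d < -6)) && ((!(d >= 2)) || pos + (1/4)*z == -13))) && ((!(d < -6)) ==> ((!(d >= 2)) || pos + (1/4)*z == -13)))) && ((!(d < -6)) ==> ((!(d >= 2)) || pos + (1/4)*z == -13)))) && ((!(d < -6)) ==> ((!(d >= 2)) || pos + (1/4)*z == -13)).
Before the if: (h > -4 ==> ((!(d >= 2)) || pos + (1/4)*z == -13)) && ((!(h > -4)) ==> ((d < -6 ==> ((d < -6 ==> ((d < -6 ==> ((!(d < -6)) && ((!(d >= 2)) || pos + (1/4)*z == -13))) && ((!(d < -6)) ==> ((!(d >= 2)) || pos + (1/4)*z == -13)))) && ((!(d < -6)) ==> ((!(d >= 2)) || pos + (1/4)*z == -13)))) && ((!(d < -6)) ==> ((!(d >= 2)) || pos + (1/4)*z == -13))))
Answer: WP = (h > -4 ==> ((!(d >= 2)) || pos + (1/4)*z == -13)) && ((!(h > -4)) ==> ((d < -6 ==> ((d < -6 ==> ((d < -6 ==> ((!(d < -6)) && ((!(d >= 2)) || pos + (1/4)*z == -13))) && ((!(d < -6)) ==> ((!(d >= 2)) || pos + (1/4)*z == -13)))) && ((!(d < -6)) ==> ((!(d >= 2)) || pos + (1/4)*z == -13)))) && ((!(d < -6)) ==> ((!(d >= 2)) || pos + (1/4)*z == -13))))


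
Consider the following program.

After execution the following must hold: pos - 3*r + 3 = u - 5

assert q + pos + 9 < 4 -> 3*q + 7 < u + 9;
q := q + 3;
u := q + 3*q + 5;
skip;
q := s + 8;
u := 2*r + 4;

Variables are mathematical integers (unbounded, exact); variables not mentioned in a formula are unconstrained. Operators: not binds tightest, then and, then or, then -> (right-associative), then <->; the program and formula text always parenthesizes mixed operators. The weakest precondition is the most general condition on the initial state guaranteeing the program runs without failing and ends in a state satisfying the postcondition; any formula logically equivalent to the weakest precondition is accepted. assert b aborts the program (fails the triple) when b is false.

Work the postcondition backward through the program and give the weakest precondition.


Working backward. After the program, the postcondition pos - 3*r + 3 = u - 5 must hold; in canonical form it is pos = 3*r + u - 8.
Before u := 2*r + 4: pos = 5*r - 4
Before q := s + 8: pos = 5*r - 4
Before skip: pos = 5*r - 4
Before u := q + 3*q + 5: pos = 5*r - 4
Before q := q + 3: pos = 5*r - 4
Before assert q + pos + 9 < 4 -> 3*q + 7 < u + 9: (pos + q < -5 -> 3*q < u + 2) and pos = 5*r - 4
Answer: WP = (pos + q < -5 -> 3*q < u + 2) and pos = 5*r - 4


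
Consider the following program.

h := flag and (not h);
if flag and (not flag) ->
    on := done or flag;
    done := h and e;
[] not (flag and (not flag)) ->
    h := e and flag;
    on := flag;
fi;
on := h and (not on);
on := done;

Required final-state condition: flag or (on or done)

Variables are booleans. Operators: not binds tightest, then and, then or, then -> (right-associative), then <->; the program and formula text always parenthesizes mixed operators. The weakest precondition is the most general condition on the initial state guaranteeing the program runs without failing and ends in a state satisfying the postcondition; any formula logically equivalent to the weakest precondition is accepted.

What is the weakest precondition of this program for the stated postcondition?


Working backward. After the program, the postcondition flag or (on or done) must hold; in canonical form it is flag or on or done.
Before on := done: flag or done
Before on := h and (not on): flag or done
Then branch requires flag or (h and e); else branch requires flag or done.
Before the if: flag or done
Before h := flag and (not h): flag or done
Answer: WP = flag or done


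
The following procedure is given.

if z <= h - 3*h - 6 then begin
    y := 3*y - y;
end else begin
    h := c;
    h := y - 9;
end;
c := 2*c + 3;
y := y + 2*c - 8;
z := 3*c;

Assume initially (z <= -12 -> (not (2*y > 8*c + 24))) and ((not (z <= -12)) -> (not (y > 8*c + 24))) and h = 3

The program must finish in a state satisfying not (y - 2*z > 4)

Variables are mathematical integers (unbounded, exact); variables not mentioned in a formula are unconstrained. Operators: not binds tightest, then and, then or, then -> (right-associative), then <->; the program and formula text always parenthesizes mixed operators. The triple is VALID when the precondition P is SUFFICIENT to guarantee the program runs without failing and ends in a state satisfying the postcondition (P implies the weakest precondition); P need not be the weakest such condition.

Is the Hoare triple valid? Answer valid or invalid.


Working backward. After the program, the postcondition not (y - 2*z > 4) must hold; in canonical form it is not (y > 2*z + 4).
Before z := 3*c: not (y > 6*c + 4)
Before y := y + 2*c - 8: not (y > 4*c + 12)
Before c := 2*c + 3: not (y > 8*c + 24)
Then branch requires not (2*y > 8*c + 24); else branch requires not (y > 8*c + 24).
Before the if: (2*h + z <= -6 -> (not (2*y > 8*c + 24))) and ((not (2*h + z <= -6)) -> (not (y > 8*c + 24)))
The weakest precondition is (2*h + z <= -6 -> (not (2*y > 8*c + 24))) and ((not (2*h + z <= -6)) -> (not (y > 8*c + 24))).
Check whether (z <= -12 -> (not (2*y > 8*c + 24))) and ((not (z <= -12)) -> (not (y > 8*c + 24))) and h = 3 implies it.
Every state satisfying the precondition satisfies the weakest precondition: the implication holds.
Answer: valid


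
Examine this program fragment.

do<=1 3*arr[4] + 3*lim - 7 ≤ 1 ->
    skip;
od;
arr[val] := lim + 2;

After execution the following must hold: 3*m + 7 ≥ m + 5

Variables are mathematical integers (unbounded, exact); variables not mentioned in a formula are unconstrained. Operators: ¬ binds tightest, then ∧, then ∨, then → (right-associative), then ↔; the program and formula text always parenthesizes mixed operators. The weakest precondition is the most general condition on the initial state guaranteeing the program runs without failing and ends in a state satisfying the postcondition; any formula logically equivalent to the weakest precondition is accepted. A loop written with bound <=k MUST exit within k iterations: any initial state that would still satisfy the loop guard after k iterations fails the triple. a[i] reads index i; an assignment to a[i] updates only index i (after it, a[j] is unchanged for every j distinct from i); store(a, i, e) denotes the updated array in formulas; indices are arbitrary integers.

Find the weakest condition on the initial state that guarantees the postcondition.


Working backward. After the program, the postcondition 3*m + 7 ≥ m + 5 must hold; in canonical form it is 2*m ≥ -2.
Before arr[val] := lim + 2: 2*m ≥ -2
Before the loop (bound <=1), unroll the exhaustion recursion (WP_0 = exit-now case; WP_j = one more guarded iteration, up to j = 1):
  WP_0: (¬(3*arr[4] + 3*lim ≤ 8)) ∧ 2*m ≥ -2
  WP_1: (3*arr[4] + 3*lim ≤ 8 → ((¬(3*arr[4] + 3*lim ≤ 8)) ∧ 2*m ≥ -2)) ∧ ((¬(3*arr[4] + 3*lim ≤ 8)) → 2*m ≥ -2)
So before the loop: (3*arr[4] + 3*lim ≤ 8 → ((¬(3*arr[4] + 3*lim ≤ 8)) ∧ 2*m ≥ -2)) ∧ ((¬(3*arr[4] + 3*lim ≤ 8)) → 2*m ≥ -2)
Answer: WP = (3*arr[4] + 3*lim ≤ 8 → ((¬(3*arr[4] + 3*lim ≤ 8)) ∧ 2*m ≥ -2)) ∧ ((¬(3*arr[4] + 3*lim ≤ 8)) → 2*m ≥ -2)


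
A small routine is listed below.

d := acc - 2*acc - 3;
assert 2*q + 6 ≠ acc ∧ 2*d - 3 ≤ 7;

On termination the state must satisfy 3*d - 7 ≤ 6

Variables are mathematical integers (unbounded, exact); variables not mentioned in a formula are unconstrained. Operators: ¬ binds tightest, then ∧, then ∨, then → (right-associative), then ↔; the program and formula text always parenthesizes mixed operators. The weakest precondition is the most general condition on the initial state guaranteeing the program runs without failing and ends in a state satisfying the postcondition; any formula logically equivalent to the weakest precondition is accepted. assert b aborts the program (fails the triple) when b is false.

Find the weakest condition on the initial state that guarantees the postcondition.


Working backward. After the program, the postcondition 3*d - 7 ≤ 6 must hold; in canonical form it is 3*d ≤ 13.
Before assert 2*q + 6 ≠ acc ∧ 2*d - 3 ≤ 7: 2*q ≠ acc - 6 ∧ 2*d ≤ 10 ∧ 3*d ≤ 13
Before d := acc - 2*acc - 3: 2*q ≠ acc - 6 ∧ 2*acc ≥ -16 ∧ 3*acc ≥ -22
Answer: WP = 2*q ≠ acc - 6 ∧ 2*acc ≥ -16 ∧ 3*acc ≥ -22


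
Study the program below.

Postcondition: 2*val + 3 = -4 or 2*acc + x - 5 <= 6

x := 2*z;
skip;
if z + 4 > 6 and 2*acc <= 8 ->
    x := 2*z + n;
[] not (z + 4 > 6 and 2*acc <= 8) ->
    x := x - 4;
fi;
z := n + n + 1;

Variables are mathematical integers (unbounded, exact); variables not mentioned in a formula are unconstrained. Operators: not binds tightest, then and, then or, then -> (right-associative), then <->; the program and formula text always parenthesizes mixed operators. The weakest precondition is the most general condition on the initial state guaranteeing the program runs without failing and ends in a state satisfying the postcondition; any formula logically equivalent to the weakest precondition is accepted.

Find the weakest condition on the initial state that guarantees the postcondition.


Working backward. After the program, the postcondition 2*val + 3 = -4 or 2*acc + x - 5 <= 6 must hold; in canonical form it is 2*val = -7 or 2*acc + x <= 11.
Before z := n + n + 1: 2*val = -7 or 2*acc + x <= 11
Then branch requires 2*val = -7 or 2*acc + n + 2*z <= 11; else branch requires 2*val = -7 or 2*acc + x <= 15.
Before the if: ((z > 2 and 2*acc <= 8) -> (2*val = -7 or 2*acc + n + 2*z <= 11)) and ((not (z > 2 and 2*acc <= 8)) -> (2*val = -7 or 2*acc + x <= 15))
Before skip: ((z > 2 and 2*acc <= 8) -> (2*val = -7 or 2*acc + n + 2*z <= 11)) and ((not (z > 2 and 2*acc <= 8)) -> (2*val = -7 or 2*acc + x <= 15))
Before x := 2*z: ((z > 2 and 2*acc <= 8) -> (2*val = -7 or 2*acc + n + 2*z <= 11)) and ((not (z > 2 and 2*acc <= 8)) -> (2*val = -7 or 2*acc + 2*z <= 15))
Answer: WP = ((z > 2 and 2*acc <= 8) -> (2*val = -7 or 2*acc + n + 2*z <= 11)) and ((not (z > 2 and 2*acc <= 8)) -> (2*val = -7 or 2*acc + 2*z <= 15))


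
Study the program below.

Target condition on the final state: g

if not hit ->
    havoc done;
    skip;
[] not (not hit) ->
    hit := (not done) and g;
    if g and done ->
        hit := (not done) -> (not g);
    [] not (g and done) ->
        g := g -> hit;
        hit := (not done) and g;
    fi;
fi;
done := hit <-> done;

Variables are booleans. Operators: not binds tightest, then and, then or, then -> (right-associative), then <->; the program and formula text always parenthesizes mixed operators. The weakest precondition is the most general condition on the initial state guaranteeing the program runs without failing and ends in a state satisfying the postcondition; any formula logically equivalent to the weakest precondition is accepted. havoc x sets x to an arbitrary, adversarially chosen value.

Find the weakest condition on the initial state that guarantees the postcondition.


Working backward. After the program, g must hold.
Before done := hit <-> done: g
Then branch requires g; else branch requires ((g and done) -> g) and ((not (g and done)) -> (g -> ((not done) and g))).
Before the if: ((not hit) -> g) and (hit -> (((g and done) -> g) and ((not (g and done)) -> (g -> ((not done) and g)))))
Answer: WP = ((not hit) -> g) and (hit -> (((g and done) -> g) and ((not (g and done)) -> (g -> ((not done) and g)))))


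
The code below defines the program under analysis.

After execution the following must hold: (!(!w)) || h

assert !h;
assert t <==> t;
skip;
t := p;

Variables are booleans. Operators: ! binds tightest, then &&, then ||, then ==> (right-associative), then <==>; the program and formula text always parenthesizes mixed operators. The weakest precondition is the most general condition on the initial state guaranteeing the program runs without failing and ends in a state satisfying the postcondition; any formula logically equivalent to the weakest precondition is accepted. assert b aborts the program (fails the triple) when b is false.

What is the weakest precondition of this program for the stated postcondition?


Working backward. After the program, the postcondition (!(!w)) || h must hold; in canonical form it is w || h.
Before t := p: w || h
Before skip: w || h
Before assert t <==> t: w || h
Before assert !h: (!h) && (w || h)
Answer: WP = (!h) && (w || h)


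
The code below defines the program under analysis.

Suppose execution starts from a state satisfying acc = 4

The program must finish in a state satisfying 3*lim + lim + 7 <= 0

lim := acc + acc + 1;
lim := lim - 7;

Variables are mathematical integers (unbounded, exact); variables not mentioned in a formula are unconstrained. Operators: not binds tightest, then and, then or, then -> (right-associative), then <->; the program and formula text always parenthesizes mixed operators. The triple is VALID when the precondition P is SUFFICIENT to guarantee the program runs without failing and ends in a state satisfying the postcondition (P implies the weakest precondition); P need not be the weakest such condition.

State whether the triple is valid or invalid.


Working backward. After the program, the postcondition 3*lim + lim + 7 <= 0 must hold; in canonical form it is 4*lim <= -7.
Before lim := lim - 7: 4*lim <= 21
Before lim := acc + acc + 1: 8*acc <= 17
The weakest precondition is 8*acc <= 17.
Check whether acc = 4 implies it.
Countermodel: at the initial state acc = 4, the precondition holds but the weakest precondition fails.
Answer: invalid


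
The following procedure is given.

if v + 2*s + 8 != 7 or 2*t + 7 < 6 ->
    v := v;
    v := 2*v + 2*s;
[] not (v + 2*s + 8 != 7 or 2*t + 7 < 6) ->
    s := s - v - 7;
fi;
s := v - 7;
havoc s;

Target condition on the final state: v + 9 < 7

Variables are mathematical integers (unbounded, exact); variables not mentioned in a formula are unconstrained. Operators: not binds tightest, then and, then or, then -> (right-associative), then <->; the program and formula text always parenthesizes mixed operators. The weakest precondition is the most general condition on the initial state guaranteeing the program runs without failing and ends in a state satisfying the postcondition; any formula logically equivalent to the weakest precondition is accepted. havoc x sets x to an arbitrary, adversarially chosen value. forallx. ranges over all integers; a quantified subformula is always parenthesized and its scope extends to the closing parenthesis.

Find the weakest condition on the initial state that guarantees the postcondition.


Working backward. After the program, the postcondition v + 9 < 7 must hold; in canonical form it is v < -2.
Before havoc s: v < -2
Before s := v - 7: v < -2
Then branch requires 2*s + 2*v < -2; else branch requires v < -2.
Before the if: ((2*s + v != -1 or 2*t < -1) -> 2*s + 2*v < -2) and ((not (2*s + v != -1 or 2*t < -1)) -> v < -2)
Answer: WP = ((2*s + v != -1 or 2*t < -1) -> 2*s + 2*v < -2) and ((not (2*s + v != -1 or 2*t < -1)) -> v < -2)


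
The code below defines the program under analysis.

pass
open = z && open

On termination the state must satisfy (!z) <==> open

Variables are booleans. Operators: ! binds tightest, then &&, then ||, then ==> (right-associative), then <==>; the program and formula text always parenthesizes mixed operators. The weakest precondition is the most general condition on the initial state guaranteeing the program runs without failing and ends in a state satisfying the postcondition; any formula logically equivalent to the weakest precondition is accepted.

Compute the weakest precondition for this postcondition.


Working backward. After the program, (!z) <==> open must hold.
Before open := z && open: (!z) <==> (z && open)
Before skip: (!z) <==> (z && open)
Answer: WP = (!z) <==> (z && open)


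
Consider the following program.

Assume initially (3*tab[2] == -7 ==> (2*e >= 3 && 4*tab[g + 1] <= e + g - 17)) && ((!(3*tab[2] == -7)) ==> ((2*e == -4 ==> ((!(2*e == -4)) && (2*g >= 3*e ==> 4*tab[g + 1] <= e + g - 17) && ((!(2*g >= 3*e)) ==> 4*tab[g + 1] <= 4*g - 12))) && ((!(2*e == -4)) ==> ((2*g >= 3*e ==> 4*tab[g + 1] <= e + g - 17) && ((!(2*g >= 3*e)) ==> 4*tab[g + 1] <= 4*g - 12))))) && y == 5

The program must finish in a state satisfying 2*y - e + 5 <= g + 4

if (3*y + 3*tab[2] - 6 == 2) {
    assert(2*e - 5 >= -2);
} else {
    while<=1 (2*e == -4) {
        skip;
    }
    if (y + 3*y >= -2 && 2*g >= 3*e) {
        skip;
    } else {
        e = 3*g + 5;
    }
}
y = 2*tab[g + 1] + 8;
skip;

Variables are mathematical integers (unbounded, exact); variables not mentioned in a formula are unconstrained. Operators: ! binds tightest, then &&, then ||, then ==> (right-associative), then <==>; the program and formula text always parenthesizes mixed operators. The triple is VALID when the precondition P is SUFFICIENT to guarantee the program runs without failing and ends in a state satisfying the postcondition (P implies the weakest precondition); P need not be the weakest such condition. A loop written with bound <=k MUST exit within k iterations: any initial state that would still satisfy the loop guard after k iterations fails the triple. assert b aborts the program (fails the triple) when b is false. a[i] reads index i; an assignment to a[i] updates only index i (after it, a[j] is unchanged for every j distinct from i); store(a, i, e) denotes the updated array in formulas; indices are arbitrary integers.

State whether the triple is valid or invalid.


Working backward. After the program, the postcondition 2*y - e + 5 <= g + 4 must hold; in canonical form it is 2*y <= e + g - 1.
Before skip: 2*y <= e + g - 1
Before y := 2*tab[g + 1] + 8: 4*tab[g + 1] <= e + g - 17
Then branch requires 2*e >= 3 && 4*tab[g + 1] <= e + g - 17; else branch requires (2*e == -4 ==> ((!(2*e == -4)) && ((4*y >= -2 && 2*g >= 3*e) ==> 4*tab[g + 1] <= e + g - 17) && ((!(4*y >= -2 && 2*g >= 3*e)) ==> 4*tab[g + 1] <= 4*g - 12))) && ((!(2*e == -4)) ==> (((4*y >= -2 && 2*g >= 3*e) ==> 4*tab[g + 1] <= e + g - 17) && ((!(4*y >= -2 && 2*g >= 3*e)) ==> 4*tab[g + 1] <= 4*g - 12))).
Before the if: (3*tab[2] + 3*y == 8 ==> (2*e >= 3 && 4*tab[g + 1] <= e + g - 17)) && ((!(3*tab[2] + 3*y == 8)) ==> ((2*e == -4 ==> ((!(2*e == -4)) && ((4*y >= -2 && 2*g >= 3*e) ==> 4*tab[g + 1] <= e + g - 17) && ((!(4*y >= -2 && 2*g >= 3*e)) ==> 4*tab[g + 1] <= 4*g - 12))) && ((!(2*e == -4)) ==> (((4*y >= -2 && 2*g >= 3*e) ==> 4*tab[g + 1] <= e + g - 17) && ((!(4*y >= -2 && 2*g >= 3*e)) ==> 4*tab[g + 1] <= 4*g - 12)))))
The weakest precondition is (3*tab[2] + 3*y == 8 ==> (2*e >= 3 && 4*tab[g + 1] <= e + g - 17)) && ((!(3*tab[2] + 3*y == 8)) ==> ((2*e == -4 ==> ((!(2*e == -4)) && ((4*y >= -2 && 2*g >= 3*e) ==> 4*tab[g + 1] <= e + g - 17) && ((!(4*y >= -2 && 2*g >= 3*e)) ==> 4*tab[g + 1] <= 4*g - 12))) && ((!(2*e == -4)) ==> (((4*y >= -2 && 2*g >= 3*e) ==> 4*tab[g + 1] <= e + g - 17) && ((!(4*y >= -2 && 2*g >= 3*e)) ==> 4*tab[g + 1] <= 4*g - 12))))).
Check whether (3*tab[2] == -7 ==> (2*e >= 3 && 4*tab[g + 1] <= e + g - 17)) && ((!(3*tab[2] == -7)) ==> ((2*e == -4 ==> ((!(2*e == -4)) && (2*g >= 3*e ==> 4*tab[g + 1] <= e + g - 17) && ((!(2*g >= 3*e)) ==> 4*tab[g + 1] <= 4*g - 12))) && ((!(2*e == -4)) ==> ((2*g >= 3*e ==> 4*tab[g + 1] <= e + g - 17) && ((!(2*g >= 3*e)) ==> 4*tab[g + 1] <= 4*g - 12))))) && y == 5 implies it.
Every state satisfying the precondition satisfies the weakest precondition: the implication holds.
Answer: valid
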